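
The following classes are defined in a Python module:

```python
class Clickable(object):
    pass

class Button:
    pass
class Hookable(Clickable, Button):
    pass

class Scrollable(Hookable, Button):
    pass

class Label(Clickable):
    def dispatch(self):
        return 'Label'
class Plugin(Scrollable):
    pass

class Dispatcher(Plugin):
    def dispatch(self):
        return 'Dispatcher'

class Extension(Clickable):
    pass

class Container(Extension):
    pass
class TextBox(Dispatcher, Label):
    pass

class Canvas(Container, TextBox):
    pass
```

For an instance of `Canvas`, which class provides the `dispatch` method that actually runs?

L[Canvas] = Canvas + merge(L[Container], L[TextBox], [Container TextBox])
  take Container:  [Container Extension Clickable object] + [TextBox Dispatcher Plugin Scrollable Hookable Label Clickable Button object] + [Container TextBox]
  take Extension:  [Extension Clickable object] + [TextBox Dispatcher Plugin Scrollable Hookable Label Clickable Button object] + [TextBox]
  take TextBox:  [Clickable object] + [TextBox Dispatcher Plugin Scrollable Hookable Label Clickable Button object] + [TextBox]
  take Dispatcher:  [Clickable object] + [Dispatcher Plugin Scrollable Hookable Label Clickable Button object]
  take Plugin:  [Clickable object] + [Plugin Scrollable Hookable Label Clickable Button object]
  take Scrollable:  [Clickable object] + [Scrollable Hookable Label Clickable Button object]
  take Hookable:  [Clickable object] + [Hookable Label Clickable Button object]
  take Label:  [Clickable object] + [Label Clickable Button object]
  take Clickable:  [Clickable object] + [Clickable Button object]
  take Button:  [object] + [Button object]
  take object:  [object] + [object]
MRO: Canvas Container Extension TextBox Dispatcher Plugin Scrollable Hookable Label Clickable Button object
dispatch is defined in: Dispatcher, Label. First along the MRO is Dispatcher.

Dispatcher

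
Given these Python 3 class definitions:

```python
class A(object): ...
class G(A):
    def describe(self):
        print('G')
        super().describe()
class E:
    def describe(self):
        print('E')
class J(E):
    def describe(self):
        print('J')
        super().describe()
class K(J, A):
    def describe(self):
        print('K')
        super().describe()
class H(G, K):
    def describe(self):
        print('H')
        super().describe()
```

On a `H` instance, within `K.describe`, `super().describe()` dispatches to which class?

J

L[H] = H + merge(L[G], L[K], [G K])
  take G:  [G A object] + [K J E A object] + [G K]
  take K:  [A object] + [K J E A object] + [K]
  take J:  [A object] + [J E A object]
  take E:  [A object] + [E A object]
  take A:  [A object] + [A object]
  take object:  [object] + [object]
MRO: H G K J E A object
super() in K.describe on a H instance goes to the class after K in H's MRO: J.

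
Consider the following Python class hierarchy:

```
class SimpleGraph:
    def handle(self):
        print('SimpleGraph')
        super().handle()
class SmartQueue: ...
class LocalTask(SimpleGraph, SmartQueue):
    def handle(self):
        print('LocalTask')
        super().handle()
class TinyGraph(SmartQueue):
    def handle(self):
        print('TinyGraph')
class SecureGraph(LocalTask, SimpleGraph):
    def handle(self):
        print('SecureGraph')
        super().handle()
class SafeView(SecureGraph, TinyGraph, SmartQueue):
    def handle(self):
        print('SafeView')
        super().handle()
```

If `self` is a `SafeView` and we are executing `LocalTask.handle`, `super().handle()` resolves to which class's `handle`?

L[SafeView] = SafeView + merge(L[SecureGraph], L[TinyGraph], L[SmartQueue], [SecureGraph TinyGraph SmartQueue])
  take SecureGraph:  [SecureGraph LocalTask SimpleGraph SmartQueue object] + [TinyGraph SmartQueue object] + [SmartQueue object] + [SecureGraph TinyGraph SmartQueue]
  take LocalTask:  [LocalTask SimpleGraph SmartQueue object] + [TinyGraph SmartQueue object] + [SmartQueue object] + [TinyGraph SmartQueue]
  take SimpleGraph:  [SimpleGraph SmartQueue object] + [TinyGraph SmartQueue object] + [SmartQueue object] + [TinyGraph SmartQueue]
  take TinyGraph:  [SmartQueue object] + [TinyGraph SmartQueue object] + [SmartQueue object] + [TinyGraph SmartQueue]
  take SmartQueue:  [SmartQueue object] + [SmartQueue object] + [SmartQueue object] + [SmartQueue]
  take object:  [object] + [object] + [object]
MRO: SafeView SecureGraph LocalTask SimpleGraph TinyGraph SmartQueue object
super() in LocalTask.handle on a SafeView instance goes to the class after LocalTask in SafeView's MRO: SimpleGraph.

SimpleGraph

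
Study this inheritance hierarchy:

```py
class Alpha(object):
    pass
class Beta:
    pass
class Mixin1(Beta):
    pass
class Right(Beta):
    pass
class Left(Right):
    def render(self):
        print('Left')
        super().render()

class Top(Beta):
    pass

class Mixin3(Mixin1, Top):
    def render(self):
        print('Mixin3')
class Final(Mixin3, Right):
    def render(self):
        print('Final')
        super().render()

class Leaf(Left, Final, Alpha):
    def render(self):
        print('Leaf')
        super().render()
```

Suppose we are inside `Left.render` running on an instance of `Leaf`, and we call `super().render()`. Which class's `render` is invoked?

L[Leaf] = Leaf + merge(L[Left], L[Final], L[Alpha], [Left Final Alpha])
  take Left:  [Left Right Beta object] + [Final Mixin3 Mixin1 Top Right Beta object] + [Alpha object] + [Left Final Alpha]
  take Final:  [Right Beta object] + [Final Mixin3 Mixin1 Top Right Beta object] + [Alpha object] + [Final Alpha]
  take Mixin3:  [Right Beta object] + [Mixin3 Mixin1 Top Right Beta object] + [Alpha object] + [Alpha]
  take Mixin1:  [Right Beta object] + [Mixin1 Top Right Beta object] + [Alpha object] + [Alpha]
  take Top:  [Right Beta object] + [Top Right Beta object] + [Alpha object] + [Alpha]
  take Right:  [Right Beta object] + [Right Beta object] + [Alpha object] + [Alpha]
  take Beta:  [Beta object] + [Beta object] + [Alpha object] + [Alpha]
  take Alpha:  [object] + [object] + [Alpha object] + [Alpha]
  take object:  [object] + [object] + [object]
MRO: Leaf Left Final Mixin3 Mixin1 Top Right Beta Alpha object
super() in Left.render on a Leaf instance goes to the class after Left in Leaf's MRO: Final.

Final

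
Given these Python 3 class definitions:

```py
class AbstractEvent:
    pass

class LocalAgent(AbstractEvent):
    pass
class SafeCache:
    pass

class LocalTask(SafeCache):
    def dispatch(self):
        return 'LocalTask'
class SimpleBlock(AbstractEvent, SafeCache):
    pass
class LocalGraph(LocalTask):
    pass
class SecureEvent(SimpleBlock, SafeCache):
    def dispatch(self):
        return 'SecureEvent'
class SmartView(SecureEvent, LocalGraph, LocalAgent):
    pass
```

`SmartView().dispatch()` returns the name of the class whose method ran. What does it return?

L[SmartView] = SmartView + merge(L[SecureEvent], L[LocalGraph], L[LocalAgent], [SecureEvent LocalGraph LocalAgent])
  take SecureEvent:  [SecureEvent SimpleBlock AbstractEvent SafeCache object] + [LocalGraph LocalTask SafeCache object] + [LocalAgent AbstractEvent object] + [SecureEvent LocalGraph LocalAgent]
  take SimpleBlock:  [SimpleBlock AbstractEvent SafeCache object] + [LocalGraph LocalTask SafeCache object] + [LocalAgent AbstractEvent object] + [LocalGraph LocalAgent]
  take LocalGraph:  [AbstractEvent SafeCache object] + [LocalGraph LocalTask SafeCache object] + [LocalAgent AbstractEvent object] + [LocalGraph LocalAgent]
  take LocalTask:  [AbstractEvent SafeCache object] + [LocalTask SafeCache object] + [LocalAgent AbstractEvent object] + [LocalAgent]
  take LocalAgent:  [AbstractEvent SafeCache object] + [SafeCache object] + [LocalAgent AbstractEvent object] + [LocalAgent]
  take AbstractEvent:  [AbstractEvent SafeCache object] + [SafeCache object] + [AbstractEvent object]
  take SafeCache:  [SafeCache object] + [SafeCache object] + [object]
  take object:  [object] + [object] + [object]
MRO: SmartView SecureEvent SimpleBlock LocalGraph LocalTask LocalAgent AbstractEvent SafeCache object
dispatch is defined in: LocalTask, SecureEvent. First along the MRO is SecureEvent.

SecureEvent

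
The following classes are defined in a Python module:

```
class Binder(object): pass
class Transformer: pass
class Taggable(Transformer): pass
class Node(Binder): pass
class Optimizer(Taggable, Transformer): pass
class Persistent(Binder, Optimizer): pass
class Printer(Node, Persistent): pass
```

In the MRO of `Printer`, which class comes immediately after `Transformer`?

object

L[Printer] = Printer + merge(L[Node], L[Persistent], [Node Persistent])
  take Node:  [Node Binder object] + [Persistent Binder Optimizer Taggable Transformer object] + [Node Persistent]
  take Persistent:  [Binder object] + [Persistent Binder Optimizer Taggable Transformer object] + [Persistent]
  take Binder:  [Binder object] + [Binder Optimizer Taggable Transformer object]
  take Optimizer:  [object] + [Optimizer Taggable Transformer object]
  take Taggable:  [object] + [Taggable Transformer object]
  take Transformer:  [object] + [Transformer object]
  take object:  [object] + [object]
MRO: Printer Node Persistent Binder Optimizer Taggable Transformer object
Transformer is at position 6; next is object.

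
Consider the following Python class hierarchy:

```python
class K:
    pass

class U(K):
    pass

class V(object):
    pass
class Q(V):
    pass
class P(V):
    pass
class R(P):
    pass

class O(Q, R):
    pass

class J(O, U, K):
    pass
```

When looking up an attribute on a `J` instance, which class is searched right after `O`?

L[J] = J + merge(L[O], L[U], L[K], [O U K])
  take O:  [O Q R P V object] + [U K object] + [K object] + [O U K]
  take Q:  [Q R P V object] + [U K object] + [K object] + [U K]
  take R:  [R P V object] + [U K object] + [K object] + [U K]
  take P:  [P V object] + [U K object] + [K object] + [U K]
  take V:  [V object] + [U K object] + [K object] + [U K]
  take U:  [object] + [U K object] + [K object] + [U K]
  take K:  [object] + [K object] + [K object] + [K]
  take object:  [object] + [object] + [object]
MRO: J O Q R P V U K object
O is at position 1; next is Q.

Q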